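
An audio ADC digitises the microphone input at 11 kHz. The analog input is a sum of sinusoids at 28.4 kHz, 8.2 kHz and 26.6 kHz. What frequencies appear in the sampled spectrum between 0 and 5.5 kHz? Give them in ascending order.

2.8 kHz, 4.6 kHz

fs/2 = 5.5 kHz.
28.4 kHz mod fs = 6.4 kHz.
6.4 kHz > fs/2 = 5.5 kHz, folds to fs − 6.4 kHz = 4.6 kHz.
8.2 kHz > fs/2 = 5.5 kHz, folds to fs − 8.2 kHz = 2.8 kHz.
26.6 kHz mod fs = 4.6 kHz.
4.6 kHz ≤ fs/2 = 5.5 kHz, appears at 4.6 kHz.
Distinct values: {2.8 kHz, 4.6 kHz}.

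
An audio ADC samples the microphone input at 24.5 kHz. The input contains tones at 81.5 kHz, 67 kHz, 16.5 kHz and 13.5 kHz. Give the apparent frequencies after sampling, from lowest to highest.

6.5 kHz, 8 kHz, 11 kHz

fs/2 = 12.25 kHz.
81.5 kHz mod fs = 8 kHz.
8 kHz ≤ fs/2 = 12.25 kHz, appears at 8 kHz.
67 kHz mod fs = 18 kHz.
18 kHz > fs/2 = 12.25 kHz, folds to fs − 18 kHz = 6.5 kHz.
16.5 kHz > fs/2 = 12.25 kHz, folds to fs − 16.5 kHz = 8 kHz.
13.5 kHz > fs/2 = 12.25 kHz, folds to fs − 13.5 kHz = 11 kHz.
Distinct values: {6.5 kHz, 8 kHz, 11 kHz}.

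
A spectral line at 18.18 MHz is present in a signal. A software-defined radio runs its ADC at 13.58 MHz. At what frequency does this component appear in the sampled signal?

18.18 MHz mod fs = 4.6 MHz.
4.6 MHz ≤ fs/2 = 6.79 MHz, appears at 4.6 MHz.

4.6 MHz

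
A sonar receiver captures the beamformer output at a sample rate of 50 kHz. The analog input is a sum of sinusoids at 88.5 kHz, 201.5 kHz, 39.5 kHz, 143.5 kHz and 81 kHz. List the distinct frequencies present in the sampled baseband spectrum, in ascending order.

1.5 kHz, 6.5 kHz, 10.5 kHz, 11.5 kHz, 19 kHz

fs/2 = 25 kHz.
88.5 kHz mod fs = 38.5 kHz.
38.5 kHz > fs/2 = 25 kHz, folds to fs − 38.5 kHz = 11.5 kHz.
201.5 kHz mod fs = 1.5 kHz.
1.5 kHz ≤ fs/2 = 25 kHz, appears at 1.5 kHz.
39.5 kHz > fs/2 = 25 kHz, folds to fs − 39.5 kHz = 10.5 kHz.
143.5 kHz mod fs = 43.5 kHz.
43.5 kHz > fs/2 = 25 kHz, folds to fs − 43.5 kHz = 6.5 kHz.
81 kHz mod fs = 31 kHz.
31 kHz > fs/2 = 25 kHz, folds to fs − 31 kHz = 19 kHz.
Distinct values: {1.5 kHz, 6.5 kHz, 10.5 kHz, 11.5 kHz, 19 kHz}.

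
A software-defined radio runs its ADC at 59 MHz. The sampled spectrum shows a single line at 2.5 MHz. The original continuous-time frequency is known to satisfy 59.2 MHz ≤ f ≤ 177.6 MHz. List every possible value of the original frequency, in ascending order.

Frequencies that alias to 2.5 MHz are k·fs ± 2.5 MHz for integer k ≥ 0.
k=0: 2.5 MHz.
k=1: 56.5 MHz, 61.5 MHz.
k=2: 115.5 MHz, 120.5 MHz.
k=3: 174.5 MHz, 179.5 MHz.
k=4: 233.5 MHz, 238.5 MHz.
Within [59.2 MHz, 177.6 MHz]: 61.5 MHz, 115.5 MHz, 120.5 MHz, 174.5 MHz.

61.5 MHz, 115.5 MHz, 120.5 MHz, 174.5 MHz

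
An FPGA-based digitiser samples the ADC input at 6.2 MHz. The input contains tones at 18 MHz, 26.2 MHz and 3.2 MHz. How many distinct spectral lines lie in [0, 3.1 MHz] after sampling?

3

fs/2 = 3.1 MHz.
18 MHz mod fs = 5.6 MHz.
5.6 MHz > fs/2 = 3.1 MHz, folds to fs − 5.6 MHz = 0.6 MHz.
26.2 MHz mod fs = 1.4 MHz.
1.4 MHz ≤ fs/2 = 3.1 MHz, appears at 1.4 MHz.
3.2 MHz > fs/2 = 3.1 MHz, folds to fs − 3.2 MHz = 3 MHz.
Distinct values: {0.6 MHz, 1.4 MHz, 3 MHz} → 3.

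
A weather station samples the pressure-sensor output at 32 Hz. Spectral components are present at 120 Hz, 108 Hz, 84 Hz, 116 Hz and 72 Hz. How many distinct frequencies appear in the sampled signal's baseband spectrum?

fs/2 = 16 Hz.
120 Hz mod fs = 24 Hz.
24 Hz > fs/2 = 16 Hz, folds to fs − 24 Hz = 8 Hz.
108 Hz mod fs = 12 Hz.
12 Hz ≤ fs/2 = 16 Hz, appears at 12 Hz.
84 Hz mod fs = 20 Hz.
20 Hz > fs/2 = 16 Hz, folds to fs − 20 Hz = 12 Hz.
116 Hz mod fs = 20 Hz.
20 Hz > fs/2 = 16 Hz, folds to fs − 20 Hz = 12 Hz.
72 Hz mod fs = 8 Hz.
8 Hz ≤ fs/2 = 16 Hz, appears at 8 Hz.
Distinct values: {8 Hz, 12 Hz} → 2.

2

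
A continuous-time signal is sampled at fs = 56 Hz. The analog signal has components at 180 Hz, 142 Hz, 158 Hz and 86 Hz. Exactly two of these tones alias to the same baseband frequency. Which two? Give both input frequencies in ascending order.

fs/2 = 28 Hz.
180 Hz mod fs = 12 Hz.
12 Hz ≤ fs/2 = 28 Hz, appears at 12 Hz.
142 Hz mod fs = 30 Hz.
30 Hz > fs/2 = 28 Hz, folds to fs − 30 Hz = 26 Hz.
158 Hz mod fs = 46 Hz.
46 Hz > fs/2 = 28 Hz, folds to fs − 46 Hz = 10 Hz.
86 Hz mod fs = 30 Hz.
30 Hz > fs/2 = 28 Hz, folds to fs − 30 Hz = 26 Hz.
86 Hz and 142 Hz both map to 26 Hz.

86 Hz, 142 Hz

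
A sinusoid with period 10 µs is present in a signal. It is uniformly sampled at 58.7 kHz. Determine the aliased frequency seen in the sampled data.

17.4 kHz

T = 10 µs → f = 1/T = 100 kHz.
100 kHz mod fs = 41.3 kHz.
41.3 kHz > fs/2 = 29.35 kHz, folds to fs − 41.3 kHz = 17.4 kHz.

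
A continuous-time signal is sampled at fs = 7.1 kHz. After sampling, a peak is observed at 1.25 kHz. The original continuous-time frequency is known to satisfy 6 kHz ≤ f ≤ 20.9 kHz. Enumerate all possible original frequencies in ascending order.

8.35 kHz, 12.95 kHz, 15.45 kHz, 20.05 kHz

Frequencies that alias to 1.25 kHz are k·fs ± 1.25 kHz for integer k ≥ 0.
k=0: 1.25 kHz.
k=1: 5.85 kHz, 8.35 kHz.
k=2: 12.95 kHz, 15.45 kHz.
k=3: 20.05 kHz, 22.55 kHz.
k=4: 27.15 kHz, 29.65 kHz.
Within [6 kHz, 20.9 kHz]: 8.35 kHz, 12.95 kHz, 15.45 kHz, 20.05 kHz.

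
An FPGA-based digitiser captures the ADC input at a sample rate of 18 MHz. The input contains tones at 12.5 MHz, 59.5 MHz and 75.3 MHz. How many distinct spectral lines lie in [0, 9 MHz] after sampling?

2

fs/2 = 9 MHz.
12.5 MHz > fs/2 = 9 MHz, folds to fs − 12.5 MHz = 5.5 MHz.
59.5 MHz mod fs = 5.5 MHz.
5.5 MHz ≤ fs/2 = 9 MHz, appears at 5.5 MHz.
75.3 MHz mod fs = 3.3 MHz.
3.3 MHz ≤ fs/2 = 9 MHz, appears at 3.3 MHz.
Distinct values: {3.3 MHz, 5.5 MHz} → 2.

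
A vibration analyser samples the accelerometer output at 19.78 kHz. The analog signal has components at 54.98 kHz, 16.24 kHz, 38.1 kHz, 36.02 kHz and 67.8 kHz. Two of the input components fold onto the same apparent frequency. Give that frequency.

3.54 kHz

fs/2 = 9.89 kHz.
54.98 kHz mod fs = 15.42 kHz.
15.42 kHz > fs/2 = 9.89 kHz, folds to fs − 15.42 kHz = 4.36 kHz.
16.24 kHz > fs/2 = 9.89 kHz, folds to fs − 16.24 kHz = 3.54 kHz.
38.1 kHz mod fs = 18.32 kHz.
18.32 kHz > fs/2 = 9.89 kHz, folds to fs − 18.32 kHz = 1.46 kHz.
36.02 kHz mod fs = 16.24 kHz.
16.24 kHz > fs/2 = 9.89 kHz, folds to fs − 16.24 kHz = 3.54 kHz.
67.8 kHz mod fs = 8.46 kHz.
8.46 kHz ≤ fs/2 = 9.89 kHz, appears at 8.46 kHz.
16.24 kHz and 36.02 kHz both map to 3.54 kHz.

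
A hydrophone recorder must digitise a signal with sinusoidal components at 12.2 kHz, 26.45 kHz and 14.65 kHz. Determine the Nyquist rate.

52.9 kHz

Highest-frequency component: 26.45 kHz.
Nyquist rate = 2 × 26.45 kHz = 52.9 kHz.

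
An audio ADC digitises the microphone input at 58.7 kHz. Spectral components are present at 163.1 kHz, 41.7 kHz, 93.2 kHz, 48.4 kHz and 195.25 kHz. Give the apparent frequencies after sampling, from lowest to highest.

fs/2 = 29.35 kHz.
163.1 kHz mod fs = 45.7 kHz.
45.7 kHz > fs/2 = 29.35 kHz, folds to fs − 45.7 kHz = 13 kHz.
41.7 kHz > fs/2 = 29.35 kHz, folds to fs − 41.7 kHz = 17 kHz.
93.2 kHz mod fs = 34.5 kHz.
34.5 kHz > fs/2 = 29.35 kHz, folds to fs − 34.5 kHz = 24.2 kHz.
48.4 kHz > fs/2 = 29.35 kHz, folds to fs − 48.4 kHz = 10.3 kHz.
195.25 kHz mod fs = 19.15 kHz.
19.15 kHz ≤ fs/2 = 29.35 kHz, appears at 19.15 kHz.
Distinct values: {10.3 kHz, 13 kHz, 17 kHz, 19.15 kHz, 24.2 kHz}.

10.3 kHz, 13 kHz, 17 kHz, 19.15 kHz, 24.2 kHz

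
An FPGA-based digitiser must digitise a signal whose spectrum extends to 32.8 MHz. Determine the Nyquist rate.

Nyquist rate = 2 × 32.8 MHz = 65.6 MHz.

65.6 MHz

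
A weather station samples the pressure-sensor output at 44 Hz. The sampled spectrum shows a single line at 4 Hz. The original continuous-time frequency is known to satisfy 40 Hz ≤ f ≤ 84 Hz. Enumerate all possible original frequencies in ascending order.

Frequencies that alias to 4 Hz are k·fs ± 4 Hz for integer k ≥ 0.
k=0: 4 Hz.
k=1: 40 Hz, 48 Hz.
k=2: 84 Hz, 92 Hz.
k=3: 128 Hz, 136 Hz.
Within [40 Hz, 84 Hz]: 40 Hz, 48 Hz, 84 Hz.

40 Hz, 48 Hz, 84 Hz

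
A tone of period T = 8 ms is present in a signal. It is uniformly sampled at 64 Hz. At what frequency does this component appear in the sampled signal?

3 Hz

T = 8 ms → f = 1/T = 125 Hz.
125 Hz mod fs = 61 Hz.
61 Hz > fs/2 = 32 Hz, folds to fs − 61 Hz = 3 Hz.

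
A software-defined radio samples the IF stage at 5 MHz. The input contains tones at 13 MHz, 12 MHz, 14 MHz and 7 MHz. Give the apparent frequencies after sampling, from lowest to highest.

fs/2 = 2.5 MHz.
13 MHz mod fs = 3 MHz.
3 MHz > fs/2 = 2.5 MHz, folds to fs − 3 MHz = 2 MHz.
12 MHz mod fs = 2 MHz.
2 MHz ≤ fs/2 = 2.5 MHz, appears at 2 MHz.
14 MHz mod fs = 4 MHz.
4 MHz > fs/2 = 2.5 MHz, folds to fs − 4 MHz = 1 MHz.
7 MHz mod fs = 2 MHz.
2 MHz ≤ fs/2 = 2.5 MHz, appears at 2 MHz.
Distinct values: {1 MHz, 2 MHz}.

1 MHz, 2 MHz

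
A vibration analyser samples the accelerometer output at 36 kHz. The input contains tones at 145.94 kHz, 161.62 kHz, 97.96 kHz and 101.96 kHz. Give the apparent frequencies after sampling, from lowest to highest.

1.94 kHz, 6.04 kHz, 10.04 kHz, 17.62 kHz

fs/2 = 18 kHz.
145.94 kHz mod fs = 1.94 kHz.
1.94 kHz ≤ fs/2 = 18 kHz, appears at 1.94 kHz.
161.62 kHz mod fs = 17.62 kHz.
17.62 kHz ≤ fs/2 = 18 kHz, appears at 17.62 kHz.
97.96 kHz mod fs = 25.96 kHz.
25.96 kHz > fs/2 = 18 kHz, folds to fs − 25.96 kHz = 10.04 kHz.
101.96 kHz mod fs = 29.96 kHz.
29.96 kHz > fs/2 = 18 kHz, folds to fs − 29.96 kHz = 6.04 kHz.
Distinct values: {1.94 kHz, 6.04 kHz, 10.04 kHz, 17.62 kHz}.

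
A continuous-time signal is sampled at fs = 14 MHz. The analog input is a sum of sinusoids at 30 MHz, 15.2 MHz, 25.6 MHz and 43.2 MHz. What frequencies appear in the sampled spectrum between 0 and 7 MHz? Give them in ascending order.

1.2 MHz, 2 MHz, 2.4 MHz

fs/2 = 7 MHz.
30 MHz mod fs = 2 MHz.
2 MHz ≤ fs/2 = 7 MHz, appears at 2 MHz.
15.2 MHz mod fs = 1.2 MHz.
1.2 MHz ≤ fs/2 = 7 MHz, appears at 1.2 MHz.
25.6 MHz mod fs = 11.6 MHz.
11.6 MHz > fs/2 = 7 MHz, folds to fs − 11.6 MHz = 2.4 MHz.
43.2 MHz mod fs = 1.2 MHz.
1.2 MHz ≤ fs/2 = 7 MHz, appears at 1.2 MHz.
Distinct values: {1.2 MHz, 2 MHz, 2.4 MHz}.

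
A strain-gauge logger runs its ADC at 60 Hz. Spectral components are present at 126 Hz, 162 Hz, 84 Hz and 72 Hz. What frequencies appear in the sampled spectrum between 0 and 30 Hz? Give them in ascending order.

6 Hz, 12 Hz, 18 Hz, 24 Hz

fs/2 = 30 Hz.
126 Hz mod fs = 6 Hz.
6 Hz ≤ fs/2 = 30 Hz, appears at 6 Hz.
162 Hz mod fs = 42 Hz.
42 Hz > fs/2 = 30 Hz, folds to fs − 42 Hz = 18 Hz.
84 Hz mod fs = 24 Hz.
24 Hz ≤ fs/2 = 30 Hz, appears at 24 Hz.
72 Hz mod fs = 12 Hz.
12 Hz ≤ fs/2 = 30 Hz, appears at 12 Hz.
Distinct values: {6 Hz, 12 Hz, 18 Hz, 24 Hz}.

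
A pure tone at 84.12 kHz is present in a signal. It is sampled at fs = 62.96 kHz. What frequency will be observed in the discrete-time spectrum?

21.16 kHz

84.12 kHz mod fs = 21.16 kHz.
21.16 kHz ≤ fs/2 = 31.48 kHz, appears at 21.16 kHz.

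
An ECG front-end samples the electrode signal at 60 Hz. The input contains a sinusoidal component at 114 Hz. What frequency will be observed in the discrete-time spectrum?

114 Hz mod fs = 54 Hz.
54 Hz > fs/2 = 30 Hz, folds to fs − 54 Hz = 6 Hz.

6 Hz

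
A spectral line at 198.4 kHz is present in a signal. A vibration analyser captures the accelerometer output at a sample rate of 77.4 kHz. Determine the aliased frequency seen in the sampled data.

33.8 kHz

198.4 kHz mod fs = 43.6 kHz.
43.6 kHz > fs/2 = 38.7 kHz, folds to fs − 43.6 kHz = 33.8 kHz.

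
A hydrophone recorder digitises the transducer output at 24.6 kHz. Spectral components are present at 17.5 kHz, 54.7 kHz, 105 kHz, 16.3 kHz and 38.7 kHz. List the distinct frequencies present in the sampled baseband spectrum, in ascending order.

5.5 kHz, 6.6 kHz, 7.1 kHz, 8.3 kHz, 10.5 kHz

fs/2 = 12.3 kHz.
17.5 kHz > fs/2 = 12.3 kHz, folds to fs − 17.5 kHz = 7.1 kHz.
54.7 kHz mod fs = 5.5 kHz.
5.5 kHz ≤ fs/2 = 12.3 kHz, appears at 5.5 kHz.
105 kHz mod fs = 6.6 kHz.
6.6 kHz ≤ fs/2 = 12.3 kHz, appears at 6.6 kHz.
16.3 kHz > fs/2 = 12.3 kHz, folds to fs − 16.3 kHz = 8.3 kHz.
38.7 kHz mod fs = 14.1 kHz.
14.1 kHz > fs/2 = 12.3 kHz, folds to fs − 14.1 kHz = 10.5 kHz.
Distinct values: {5.5 kHz, 6.6 kHz, 7.1 kHz, 8.3 kHz, 10.5 kHz}.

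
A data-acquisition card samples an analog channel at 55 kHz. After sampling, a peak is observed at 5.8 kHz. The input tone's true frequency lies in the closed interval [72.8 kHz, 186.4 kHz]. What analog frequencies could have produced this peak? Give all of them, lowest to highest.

Frequencies that alias to 5.8 kHz are k·fs ± 5.8 kHz for integer k ≥ 0.
k=0: 5.8 kHz.
k=1: 49.2 kHz, 60.8 kHz.
k=2: 104.2 kHz, 115.8 kHz.
k=3: 159.2 kHz, 170.8 kHz.
k=4: 214.2 kHz, 225.8 kHz.
Within [72.8 kHz, 186.4 kHz]: 104.2 kHz, 115.8 kHz, 159.2 kHz, 170.8 kHz.

104.2 kHz, 115.8 kHz, 159.2 kHz, 170.8 kHz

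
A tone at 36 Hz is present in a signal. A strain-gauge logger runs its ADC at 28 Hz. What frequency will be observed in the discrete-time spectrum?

36 Hz mod fs = 8 Hz.
8 Hz ≤ fs/2 = 14 Hz, appears at 8 Hz.

8 Hz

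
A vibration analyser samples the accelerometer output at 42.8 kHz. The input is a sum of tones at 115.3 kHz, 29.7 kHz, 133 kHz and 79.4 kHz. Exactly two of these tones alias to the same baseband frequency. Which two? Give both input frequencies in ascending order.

fs/2 = 21.4 kHz.
115.3 kHz mod fs = 29.7 kHz.
29.7 kHz > fs/2 = 21.4 kHz, folds to fs − 29.7 kHz = 13.1 kHz.
29.7 kHz > fs/2 = 21.4 kHz, folds to fs − 29.7 kHz = 13.1 kHz.
133 kHz mod fs = 4.6 kHz.
4.6 kHz ≤ fs/2 = 21.4 kHz, appears at 4.6 kHz.
79.4 kHz mod fs = 36.6 kHz.
36.6 kHz > fs/2 = 21.4 kHz, folds to fs − 36.6 kHz = 6.2 kHz.
29.7 kHz and 115.3 kHz both map to 13.1 kHz.

29.7 kHz, 115.3 kHz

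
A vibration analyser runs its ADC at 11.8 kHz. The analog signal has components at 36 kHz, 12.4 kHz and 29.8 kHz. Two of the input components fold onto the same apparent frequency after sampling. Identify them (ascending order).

12.4 kHz, 36 kHz

fs/2 = 5.9 kHz.
36 kHz mod fs = 0.6 kHz.
0.6 kHz ≤ fs/2 = 5.9 kHz, appears at 0.6 kHz.
12.4 kHz mod fs = 0.6 kHz.
0.6 kHz ≤ fs/2 = 5.9 kHz, appears at 0.6 kHz.
29.8 kHz mod fs = 6.2 kHz.
6.2 kHz > fs/2 = 5.9 kHz, folds to fs − 6.2 kHz = 5.6 kHz.
12.4 kHz and 36 kHz both map to 0.6 kHz.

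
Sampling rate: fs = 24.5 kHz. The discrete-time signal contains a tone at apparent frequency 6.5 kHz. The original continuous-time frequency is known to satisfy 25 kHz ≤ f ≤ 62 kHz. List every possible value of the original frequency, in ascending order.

Frequencies that alias to 6.5 kHz are k·fs ± 6.5 kHz for integer k ≥ 0.
k=0: 6.5 kHz.
k=1: 18 kHz, 31 kHz.
k=2: 42.5 kHz, 55.5 kHz.
k=3: 67 kHz, 80 kHz.
Within [25 kHz, 62 kHz]: 31 kHz, 42.5 kHz, 55.5 kHz.

31 kHz, 42.5 kHz, 55.5 kHz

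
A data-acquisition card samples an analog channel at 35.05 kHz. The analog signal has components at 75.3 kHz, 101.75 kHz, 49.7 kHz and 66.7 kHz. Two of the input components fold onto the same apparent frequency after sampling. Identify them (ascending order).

fs/2 = 17.525 kHz.
75.3 kHz mod fs = 5.2 kHz.
5.2 kHz ≤ fs/2 = 17.525 kHz, appears at 5.2 kHz.
101.75 kHz mod fs = 31.65 kHz.
31.65 kHz > fs/2 = 17.525 kHz, folds to fs − 31.65 kHz = 3.4 kHz.
49.7 kHz mod fs = 14.65 kHz.
14.65 kHz ≤ fs/2 = 17.525 kHz, appears at 14.65 kHz.
66.7 kHz mod fs = 31.65 kHz.
31.65 kHz > fs/2 = 17.525 kHz, folds to fs − 31.65 kHz = 3.4 kHz.
66.7 kHz and 101.75 kHz both map to 3.4 kHz.

66.7 kHz, 101.75 kHz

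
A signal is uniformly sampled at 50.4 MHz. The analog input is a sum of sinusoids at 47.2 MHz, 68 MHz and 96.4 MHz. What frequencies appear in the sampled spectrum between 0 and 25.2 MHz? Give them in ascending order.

fs/2 = 25.2 MHz.
47.2 MHz > fs/2 = 25.2 MHz, folds to fs − 47.2 MHz = 3.2 MHz.
68 MHz mod fs = 17.6 MHz.
17.6 MHz ≤ fs/2 = 25.2 MHz, appears at 17.6 MHz.
96.4 MHz mod fs = 46 MHz.
46 MHz > fs/2 = 25.2 MHz, folds to fs − 46 MHz = 4.4 MHz.
Distinct values: {3.2 MHz, 4.4 MHz, 17.6 MHz}.

3.2 MHz, 4.4 MHz, 17.6 MHz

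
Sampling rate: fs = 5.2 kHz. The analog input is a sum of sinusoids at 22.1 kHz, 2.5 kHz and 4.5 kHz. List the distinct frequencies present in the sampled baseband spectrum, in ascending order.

0.7 kHz, 1.3 kHz, 2.5 kHz

fs/2 = 2.6 kHz.
22.1 kHz mod fs = 1.3 kHz.
1.3 kHz ≤ fs/2 = 2.6 kHz, appears at 1.3 kHz.
2.5 kHz ≤ fs/2 = 2.6 kHz, passes unchanged.
4.5 kHz > fs/2 = 2.6 kHz, folds to fs − 4.5 kHz = 0.7 kHz.
Distinct values: {0.7 kHz, 1.3 kHz, 2.5 kHz}.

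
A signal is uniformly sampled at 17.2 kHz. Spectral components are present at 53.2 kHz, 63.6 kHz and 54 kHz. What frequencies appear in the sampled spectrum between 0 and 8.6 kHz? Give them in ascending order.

1.6 kHz, 2.4 kHz, 5.2 kHz

fs/2 = 8.6 kHz.
53.2 kHz mod fs = 1.6 kHz.
1.6 kHz ≤ fs/2 = 8.6 kHz, appears at 1.6 kHz.
63.6 kHz mod fs = 12 kHz.
12 kHz > fs/2 = 8.6 kHz, folds to fs − 12 kHz = 5.2 kHz.
54 kHz mod fs = 2.4 kHz.
2.4 kHz ≤ fs/2 = 8.6 kHz, appears at 2.4 kHz.
Distinct values: {1.6 kHz, 2.4 kHz, 5.2 kHz}.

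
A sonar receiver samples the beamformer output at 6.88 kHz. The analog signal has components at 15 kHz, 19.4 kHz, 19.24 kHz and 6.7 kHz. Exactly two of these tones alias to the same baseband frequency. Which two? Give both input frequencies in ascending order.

fs/2 = 3.44 kHz.
15 kHz mod fs = 1.24 kHz.
1.24 kHz ≤ fs/2 = 3.44 kHz, appears at 1.24 kHz.
19.4 kHz mod fs = 5.64 kHz.
5.64 kHz > fs/2 = 3.44 kHz, folds to fs − 5.64 kHz = 1.24 kHz.
19.24 kHz mod fs = 5.48 kHz.
5.48 kHz > fs/2 = 3.44 kHz, folds to fs − 5.48 kHz = 1.4 kHz.
6.7 kHz > fs/2 = 3.44 kHz, folds to fs − 6.7 kHz = 0.18 kHz.
15 kHz and 19.4 kHz both map to 1.24 kHz.

15 kHz, 19.4 kHz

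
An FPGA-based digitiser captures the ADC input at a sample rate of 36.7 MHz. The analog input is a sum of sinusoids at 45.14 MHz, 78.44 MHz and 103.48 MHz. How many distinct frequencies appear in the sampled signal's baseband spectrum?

fs/2 = 18.35 MHz.
45.14 MHz mod fs = 8.44 MHz.
8.44 MHz ≤ fs/2 = 18.35 MHz, appears at 8.44 MHz.
78.44 MHz mod fs = 5.04 MHz.
5.04 MHz ≤ fs/2 = 18.35 MHz, appears at 5.04 MHz.
103.48 MHz mod fs = 30.08 MHz.
30.08 MHz > fs/2 = 18.35 MHz, folds to fs − 30.08 MHz = 6.62 MHz.
Distinct values: {5.04 MHz, 6.62 MHz, 8.44 MHz} → 3.

3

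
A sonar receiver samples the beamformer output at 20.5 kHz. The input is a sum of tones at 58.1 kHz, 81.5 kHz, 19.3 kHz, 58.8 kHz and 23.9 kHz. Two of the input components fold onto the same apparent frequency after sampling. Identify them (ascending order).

23.9 kHz, 58.1 kHz

fs/2 = 10.25 kHz.
58.1 kHz mod fs = 17.1 kHz.
17.1 kHz > fs/2 = 10.25 kHz, folds to fs − 17.1 kHz = 3.4 kHz.
81.5 kHz mod fs = 20 kHz.
20 kHz > fs/2 = 10.25 kHz, folds to fs − 20 kHz = 0.5 kHz.
19.3 kHz > fs/2 = 10.25 kHz, folds to fs − 19.3 kHz = 1.2 kHz.
58.8 kHz mod fs = 17.8 kHz.
17.8 kHz > fs/2 = 10.25 kHz, folds to fs − 17.8 kHz = 2.7 kHz.
23.9 kHz mod fs = 3.4 kHz.
3.4 kHz ≤ fs/2 = 10.25 kHz, appears at 3.4 kHz.
23.9 kHz and 58.1 kHz both map to 3.4 kHz.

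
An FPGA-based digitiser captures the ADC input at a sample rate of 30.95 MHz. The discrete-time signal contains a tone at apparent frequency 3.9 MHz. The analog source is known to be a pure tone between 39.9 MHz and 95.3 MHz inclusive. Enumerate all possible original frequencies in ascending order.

58 MHz, 65.8 MHz, 88.95 MHz

Frequencies that alias to 3.9 MHz are k·fs ± 3.9 MHz for integer k ≥ 0.
k=0: 3.9 MHz.
k=1: 27.05 MHz, 34.85 MHz.
k=2: 58 MHz, 65.8 MHz.
k=3: 88.95 MHz, 96.75 MHz.
k=4: 119.9 MHz, 127.7 MHz.
Within [39.9 MHz, 95.3 MHz]: 58 MHz, 65.8 MHz, 88.95 MHz.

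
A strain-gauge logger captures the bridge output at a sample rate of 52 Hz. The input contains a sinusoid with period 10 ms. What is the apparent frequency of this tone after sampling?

4 Hz

T = 10 ms → f = 1/T = 100 Hz.
100 Hz mod fs = 48 Hz.
48 Hz > fs/2 = 26 Hz, folds to fs − 48 Hz = 4 Hz.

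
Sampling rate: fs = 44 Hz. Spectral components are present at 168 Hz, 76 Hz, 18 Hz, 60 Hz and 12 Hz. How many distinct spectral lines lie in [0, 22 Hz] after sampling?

fs/2 = 22 Hz.
168 Hz mod fs = 36 Hz.
36 Hz > fs/2 = 22 Hz, folds to fs − 36 Hz = 8 Hz.
76 Hz mod fs = 32 Hz.
32 Hz > fs/2 = 22 Hz, folds to fs − 32 Hz = 12 Hz.
18 Hz ≤ fs/2 = 22 Hz, passes unchanged.
60 Hz mod fs = 16 Hz.
16 Hz ≤ fs/2 = 22 Hz, appears at 16 Hz.
12 Hz ≤ fs/2 = 22 Hz, passes unchanged.
Distinct values: {8 Hz, 12 Hz, 16 Hz, 18 Hz} → 4.

4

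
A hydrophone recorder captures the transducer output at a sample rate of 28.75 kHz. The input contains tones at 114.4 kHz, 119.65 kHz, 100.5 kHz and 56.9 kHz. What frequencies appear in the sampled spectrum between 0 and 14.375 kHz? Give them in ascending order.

fs/2 = 14.375 kHz.
114.4 kHz mod fs = 28.15 kHz.
28.15 kHz > fs/2 = 14.375 kHz, folds to fs − 28.15 kHz = 0.6 kHz.
119.65 kHz mod fs = 4.65 kHz.
4.65 kHz ≤ fs/2 = 14.375 kHz, appears at 4.65 kHz.
100.5 kHz mod fs = 14.25 kHz.
14.25 kHz ≤ fs/2 = 14.375 kHz, appears at 14.25 kHz.
56.9 kHz mod fs = 28.15 kHz.
28.15 kHz > fs/2 = 14.375 kHz, folds to fs − 28.15 kHz = 0.6 kHz.
Distinct values: {0.6 kHz, 4.65 kHz, 14.25 kHz}.

0.6 kHz, 4.65 kHz, 14.25 kHz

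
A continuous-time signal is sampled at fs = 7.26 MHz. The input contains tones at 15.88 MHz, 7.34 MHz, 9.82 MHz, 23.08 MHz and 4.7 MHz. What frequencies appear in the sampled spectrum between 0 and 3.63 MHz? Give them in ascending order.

fs/2 = 3.63 MHz.
15.88 MHz mod fs = 1.36 MHz.
1.36 MHz ≤ fs/2 = 3.63 MHz, appears at 1.36 MHz.
7.34 MHz mod fs = 0.08 MHz.
0.08 MHz ≤ fs/2 = 3.63 MHz, appears at 0.08 MHz.
9.82 MHz mod fs = 2.56 MHz.
2.56 MHz ≤ fs/2 = 3.63 MHz, appears at 2.56 MHz.
23.08 MHz mod fs = 1.3 MHz.
1.3 MHz ≤ fs/2 = 3.63 MHz, appears at 1.3 MHz.
4.7 MHz > fs/2 = 3.63 MHz, folds to fs − 4.7 MHz = 2.56 MHz.
Distinct values: {0.08 MHz, 1.3 MHz, 1.36 MHz, 2.56 MHz}.

0.08 MHz, 1.3 MHz, 1.36 MHz, 2.56 MHz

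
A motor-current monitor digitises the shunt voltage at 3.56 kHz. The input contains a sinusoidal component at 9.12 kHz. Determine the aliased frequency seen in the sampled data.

9.12 kHz mod fs = 2 kHz.
2 kHz > fs/2 = 1.78 kHz, folds to fs − 2 kHz = 1.56 kHz.

1.56 kHz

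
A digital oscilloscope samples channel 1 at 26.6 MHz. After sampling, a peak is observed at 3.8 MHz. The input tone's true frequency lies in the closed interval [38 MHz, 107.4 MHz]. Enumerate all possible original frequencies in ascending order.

49.4 MHz, 57 MHz, 76 MHz, 83.6 MHz, 102.6 MHz

Frequencies that alias to 3.8 MHz are k·fs ± 3.8 MHz for integer k ≥ 0.
k=0: 3.8 MHz.
k=1: 22.8 MHz, 30.4 MHz.
k=2: 49.4 MHz, 57 MHz.
k=3: 76 MHz, 83.6 MHz.
k=4: 102.6 MHz, 110.2 MHz.
k=5: 129.2 MHz, 136.8 MHz.
Within [38 MHz, 107.4 MHz]: 49.4 MHz, 57 MHz, 76 MHz, 83.6 MHz, 102.6 MHz.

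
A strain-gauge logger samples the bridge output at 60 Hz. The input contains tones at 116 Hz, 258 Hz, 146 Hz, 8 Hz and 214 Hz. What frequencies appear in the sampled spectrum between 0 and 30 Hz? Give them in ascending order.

4 Hz, 8 Hz, 18 Hz, 26 Hz

fs/2 = 30 Hz.
116 Hz mod fs = 56 Hz.
56 Hz > fs/2 = 30 Hz, folds to fs − 56 Hz = 4 Hz.
258 Hz mod fs = 18 Hz.
18 Hz ≤ fs/2 = 30 Hz, appears at 18 Hz.
146 Hz mod fs = 26 Hz.
26 Hz ≤ fs/2 = 30 Hz, appears at 26 Hz.
8 Hz ≤ fs/2 = 30 Hz, passes unchanged.
214 Hz mod fs = 34 Hz.
34 Hz > fs/2 = 30 Hz, folds to fs − 34 Hz = 26 Hz.
Distinct values: {4 Hz, 8 Hz, 18 Hz, 26 Hz}.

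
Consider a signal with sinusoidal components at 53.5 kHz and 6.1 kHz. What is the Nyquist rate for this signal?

107 kHz

Highest-frequency component: 53.5 kHz.
Nyquist rate = 2 × 53.5 kHz = 107 kHz.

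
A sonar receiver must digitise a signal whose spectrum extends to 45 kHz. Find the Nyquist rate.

Nyquist rate = 2 × 45 kHz = 90 kHz.

90 kHz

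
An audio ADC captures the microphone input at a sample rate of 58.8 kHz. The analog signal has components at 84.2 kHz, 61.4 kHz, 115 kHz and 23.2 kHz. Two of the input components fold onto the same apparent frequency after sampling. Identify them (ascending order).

61.4 kHz, 115 kHz

fs/2 = 29.4 kHz.
84.2 kHz mod fs = 25.4 kHz.
25.4 kHz ≤ fs/2 = 29.4 kHz, appears at 25.4 kHz.
61.4 kHz mod fs = 2.6 kHz.
2.6 kHz ≤ fs/2 = 29.4 kHz, appears at 2.6 kHz.
115 kHz mod fs = 56.2 kHz.
56.2 kHz > fs/2 = 29.4 kHz, folds to fs − 56.2 kHz = 2.6 kHz.
23.2 kHz ≤ fs/2 = 29.4 kHz, passes unchanged.
61.4 kHz and 115 kHz both map to 2.6 kHz.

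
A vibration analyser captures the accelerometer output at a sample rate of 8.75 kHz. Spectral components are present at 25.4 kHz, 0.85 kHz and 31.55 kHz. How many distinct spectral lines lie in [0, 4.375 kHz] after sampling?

fs/2 = 4.375 kHz.
25.4 kHz mod fs = 7.9 kHz.
7.9 kHz > fs/2 = 4.375 kHz, folds to fs − 7.9 kHz = 0.85 kHz.
0.85 kHz ≤ fs/2 = 4.375 kHz, passes unchanged.
31.55 kHz mod fs = 5.3 kHz.
5.3 kHz > fs/2 = 4.375 kHz, folds to fs − 5.3 kHz = 3.45 kHz.
Distinct values: {0.85 kHz, 3.45 kHz} → 2.

2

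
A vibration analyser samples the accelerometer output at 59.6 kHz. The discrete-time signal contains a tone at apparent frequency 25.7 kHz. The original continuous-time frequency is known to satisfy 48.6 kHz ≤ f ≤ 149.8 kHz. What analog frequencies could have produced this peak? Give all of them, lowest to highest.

85.3 kHz, 93.5 kHz, 144.9 kHz

Frequencies that alias to 25.7 kHz are k·fs ± 25.7 kHz for integer k ≥ 0.
k=0: 25.7 kHz.
k=1: 33.9 kHz, 85.3 kHz.
k=2: 93.5 kHz, 144.9 kHz.
k=3: 153.1 kHz, 204.5 kHz.
Within [48.6 kHz, 149.8 kHz]: 85.3 kHz, 93.5 kHz, 144.9 kHz.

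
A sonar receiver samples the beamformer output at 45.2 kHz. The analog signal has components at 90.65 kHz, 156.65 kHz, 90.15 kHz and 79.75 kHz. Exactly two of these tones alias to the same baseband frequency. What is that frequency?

fs/2 = 22.6 kHz.
90.65 kHz mod fs = 0.25 kHz.
0.25 kHz ≤ fs/2 = 22.6 kHz, appears at 0.25 kHz.
156.65 kHz mod fs = 21.05 kHz.
21.05 kHz ≤ fs/2 = 22.6 kHz, appears at 21.05 kHz.
90.15 kHz mod fs = 44.95 kHz.
44.95 kHz > fs/2 = 22.6 kHz, folds to fs − 44.95 kHz = 0.25 kHz.
79.75 kHz mod fs = 34.55 kHz.
34.55 kHz > fs/2 = 22.6 kHz, folds to fs − 34.55 kHz = 10.65 kHz.
90.15 kHz and 90.65 kHz both map to 0.25 kHz.

0.25 kHz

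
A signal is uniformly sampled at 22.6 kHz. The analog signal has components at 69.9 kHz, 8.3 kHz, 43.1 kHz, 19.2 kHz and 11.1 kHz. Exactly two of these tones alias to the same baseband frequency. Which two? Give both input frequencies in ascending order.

43.1 kHz, 69.9 kHz

fs/2 = 11.3 kHz.
69.9 kHz mod fs = 2.1 kHz.
2.1 kHz ≤ fs/2 = 11.3 kHz, appears at 2.1 kHz.
8.3 kHz ≤ fs/2 = 11.3 kHz, passes unchanged.
43.1 kHz mod fs = 20.5 kHz.
20.5 kHz > fs/2 = 11.3 kHz, folds to fs − 20.5 kHz = 2.1 kHz.
19.2 kHz > fs/2 = 11.3 kHz, folds to fs − 19.2 kHz = 3.4 kHz.
11.1 kHz ≤ fs/2 = 11.3 kHz, passes unchanged.
43.1 kHz and 69.9 kHz both map to 2.1 kHz.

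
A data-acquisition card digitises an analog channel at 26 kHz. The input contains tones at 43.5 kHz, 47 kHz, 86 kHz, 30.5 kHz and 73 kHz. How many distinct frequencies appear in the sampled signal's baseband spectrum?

4

fs/2 = 13 kHz.
43.5 kHz mod fs = 17.5 kHz.
17.5 kHz > fs/2 = 13 kHz, folds to fs − 17.5 kHz = 8.5 kHz.
47 kHz mod fs = 21 kHz.
21 kHz > fs/2 = 13 kHz, folds to fs − 21 kHz = 5 kHz.
86 kHz mod fs = 8 kHz.
8 kHz ≤ fs/2 = 13 kHz, appears at 8 kHz.
30.5 kHz mod fs = 4.5 kHz.
4.5 kHz ≤ fs/2 = 13 kHz, appears at 4.5 kHz.
73 kHz mod fs = 21 kHz.
21 kHz > fs/2 = 13 kHz, folds to fs − 21 kHz = 5 kHz.
Distinct values: {4.5 kHz, 5 kHz, 8 kHz, 8.5 kHz} → 4.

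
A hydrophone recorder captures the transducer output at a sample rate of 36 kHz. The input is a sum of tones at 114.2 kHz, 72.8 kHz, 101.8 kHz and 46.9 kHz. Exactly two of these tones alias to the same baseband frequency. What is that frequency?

6.2 kHz

fs/2 = 18 kHz.
114.2 kHz mod fs = 6.2 kHz.
6.2 kHz ≤ fs/2 = 18 kHz, appears at 6.2 kHz.
72.8 kHz mod fs = 0.8 kHz.
0.8 kHz ≤ fs/2 = 18 kHz, appears at 0.8 kHz.
101.8 kHz mod fs = 29.8 kHz.
29.8 kHz > fs/2 = 18 kHz, folds to fs − 29.8 kHz = 6.2 kHz.
46.9 kHz mod fs = 10.9 kHz.
10.9 kHz ≤ fs/2 = 18 kHz, appears at 10.9 kHz.
101.8 kHz and 114.2 kHz both map to 6.2 kHz.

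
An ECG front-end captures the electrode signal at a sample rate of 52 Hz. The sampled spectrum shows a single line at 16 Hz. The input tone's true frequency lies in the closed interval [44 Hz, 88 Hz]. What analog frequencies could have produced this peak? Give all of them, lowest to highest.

68 Hz, 88 Hz

Frequencies that alias to 16 Hz are k·fs ± 16 Hz for integer k ≥ 0.
k=0: 16 Hz.
k=1: 36 Hz, 68 Hz.
k=2: 88 Hz, 120 Hz.
k=3: 140 Hz, 172 Hz.
Within [44 Hz, 88 Hz]: 68 Hz, 88 Hz.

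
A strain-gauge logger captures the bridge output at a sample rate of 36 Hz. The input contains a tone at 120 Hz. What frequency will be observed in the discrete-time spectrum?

120 Hz mod fs = 12 Hz.
12 Hz ≤ fs/2 = 18 Hz, appears at 12 Hz.

12 Hz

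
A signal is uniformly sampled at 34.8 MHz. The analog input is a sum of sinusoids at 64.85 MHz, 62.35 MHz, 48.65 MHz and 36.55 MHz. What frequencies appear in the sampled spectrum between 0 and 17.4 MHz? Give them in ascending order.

1.75 MHz, 4.75 MHz, 7.25 MHz, 13.85 MHz

fs/2 = 17.4 MHz.
64.85 MHz mod fs = 30.05 MHz.
30.05 MHz > fs/2 = 17.4 MHz, folds to fs − 30.05 MHz = 4.75 MHz.
62.35 MHz mod fs = 27.55 MHz.
27.55 MHz > fs/2 = 17.4 MHz, folds to fs − 27.55 MHz = 7.25 MHz.
48.65 MHz mod fs = 13.85 MHz.
13.85 MHz ≤ fs/2 = 17.4 MHz, appears at 13.85 MHz.
36.55 MHz mod fs = 1.75 MHz.
1.75 MHz ≤ fs/2 = 17.4 MHz, appears at 1.75 MHz.
Distinct values: {1.75 MHz, 4.75 MHz, 7.25 MHz, 13.85 MHz}.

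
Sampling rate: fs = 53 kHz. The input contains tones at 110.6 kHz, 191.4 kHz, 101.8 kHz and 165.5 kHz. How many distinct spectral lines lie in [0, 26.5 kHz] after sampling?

4

fs/2 = 26.5 kHz.
110.6 kHz mod fs = 4.6 kHz.
4.6 kHz ≤ fs/2 = 26.5 kHz, appears at 4.6 kHz.
191.4 kHz mod fs = 32.4 kHz.
32.4 kHz > fs/2 = 26.5 kHz, folds to fs − 32.4 kHz = 20.6 kHz.
101.8 kHz mod fs = 48.8 kHz.
48.8 kHz > fs/2 = 26.5 kHz, folds to fs − 48.8 kHz = 4.2 kHz.
165.5 kHz mod fs = 6.5 kHz.
6.5 kHz ≤ fs/2 = 26.5 kHz, appears at 6.5 kHz.
Distinct values: {4.2 kHz, 4.6 kHz, 6.5 kHz, 20.6 kHz} → 4.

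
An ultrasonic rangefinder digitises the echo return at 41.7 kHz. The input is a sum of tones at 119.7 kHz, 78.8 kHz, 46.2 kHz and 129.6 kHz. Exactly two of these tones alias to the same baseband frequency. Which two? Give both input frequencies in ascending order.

46.2 kHz, 129.6 kHz

fs/2 = 20.85 kHz.
119.7 kHz mod fs = 36.3 kHz.
36.3 kHz > fs/2 = 20.85 kHz, folds to fs − 36.3 kHz = 5.4 kHz.
78.8 kHz mod fs = 37.1 kHz.
37.1 kHz > fs/2 = 20.85 kHz, folds to fs − 37.1 kHz = 4.6 kHz.
46.2 kHz mod fs = 4.5 kHz.
4.5 kHz ≤ fs/2 = 20.85 kHz, appears at 4.5 kHz.
129.6 kHz mod fs = 4.5 kHz.
4.5 kHz ≤ fs/2 = 20.85 kHz, appears at 4.5 kHz.
46.2 kHz and 129.6 kHz both map to 4.5 kHz.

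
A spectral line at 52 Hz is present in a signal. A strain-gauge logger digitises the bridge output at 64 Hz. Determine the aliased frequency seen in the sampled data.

12 Hz

52 Hz > fs/2 = 32 Hz, folds to fs − 52 Hz = 12 Hz.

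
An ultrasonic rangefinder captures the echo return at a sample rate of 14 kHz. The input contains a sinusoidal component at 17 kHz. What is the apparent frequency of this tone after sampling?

3 kHz

17 kHz mod fs = 3 kHz.
3 kHz ≤ fs/2 = 7 kHz, appears at 3 kHz.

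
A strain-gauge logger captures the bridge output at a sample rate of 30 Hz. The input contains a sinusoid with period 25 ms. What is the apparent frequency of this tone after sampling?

10 Hz

T = 25 ms → f = 1/T = 40 Hz.
40 Hz mod fs = 10 Hz.
10 Hz ≤ fs/2 = 15 Hz, appears at 10 Hz.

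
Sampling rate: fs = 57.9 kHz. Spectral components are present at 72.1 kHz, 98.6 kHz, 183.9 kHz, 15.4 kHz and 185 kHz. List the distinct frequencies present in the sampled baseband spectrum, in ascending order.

fs/2 = 28.95 kHz.
72.1 kHz mod fs = 14.2 kHz.
14.2 kHz ≤ fs/2 = 28.95 kHz, appears at 14.2 kHz.
98.6 kHz mod fs = 40.7 kHz.
40.7 kHz > fs/2 = 28.95 kHz, folds to fs − 40.7 kHz = 17.2 kHz.
183.9 kHz mod fs = 10.2 kHz.
10.2 kHz ≤ fs/2 = 28.95 kHz, appears at 10.2 kHz.
15.4 kHz ≤ fs/2 = 28.95 kHz, passes unchanged.
185 kHz mod fs = 11.3 kHz.
11.3 kHz ≤ fs/2 = 28.95 kHz, appears at 11.3 kHz.
Distinct values: {10.2 kHz, 11.3 kHz, 14.2 kHz, 15.4 kHz, 17.2 kHz}.

10.2 kHz, 11.3 kHz, 14.2 kHz, 15.4 kHz, 17.2 kHz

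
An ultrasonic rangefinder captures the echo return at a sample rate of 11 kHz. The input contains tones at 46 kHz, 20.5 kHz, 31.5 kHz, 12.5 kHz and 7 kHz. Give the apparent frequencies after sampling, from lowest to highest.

fs/2 = 5.5 kHz.
46 kHz mod fs = 2 kHz.
2 kHz ≤ fs/2 = 5.5 kHz, appears at 2 kHz.
20.5 kHz mod fs = 9.5 kHz.
9.5 kHz > fs/2 = 5.5 kHz, folds to fs − 9.5 kHz = 1.5 kHz.
31.5 kHz mod fs = 9.5 kHz.
9.5 kHz > fs/2 = 5.5 kHz, folds to fs − 9.5 kHz = 1.5 kHz.
12.5 kHz mod fs = 1.5 kHz.
1.5 kHz ≤ fs/2 = 5.5 kHz, appears at 1.5 kHz.
7 kHz > fs/2 = 5.5 kHz, folds to fs − 7 kHz = 4 kHz.
Distinct values: {1.5 kHz, 2 kHz, 4 kHz}.

1.5 kHz, 2 kHz, 4 kHz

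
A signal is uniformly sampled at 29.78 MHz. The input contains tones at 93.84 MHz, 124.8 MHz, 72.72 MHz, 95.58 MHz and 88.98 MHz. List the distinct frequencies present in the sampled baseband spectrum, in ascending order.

fs/2 = 14.89 MHz.
93.84 MHz mod fs = 4.5 MHz.
4.5 MHz ≤ fs/2 = 14.89 MHz, appears at 4.5 MHz.
124.8 MHz mod fs = 5.68 MHz.
5.68 MHz ≤ fs/2 = 14.89 MHz, appears at 5.68 MHz.
72.72 MHz mod fs = 13.16 MHz.
13.16 MHz ≤ fs/2 = 14.89 MHz, appears at 13.16 MHz.
95.58 MHz mod fs = 6.24 MHz.
6.24 MHz ≤ fs/2 = 14.89 MHz, appears at 6.24 MHz.
88.98 MHz mod fs = 29.42 MHz.
29.42 MHz > fs/2 = 14.89 MHz, folds to fs − 29.42 MHz = 0.36 MHz.
Distinct values: {0.36 MHz, 4.5 MHz, 5.68 MHz, 6.24 MHz, 13.16 MHz}.

0.36 MHz, 4.5 MHz, 5.68 MHz, 6.24 MHz, 13.16 MHz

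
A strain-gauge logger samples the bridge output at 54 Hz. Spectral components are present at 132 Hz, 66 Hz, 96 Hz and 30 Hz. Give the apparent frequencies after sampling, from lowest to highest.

fs/2 = 27 Hz.
132 Hz mod fs = 24 Hz.
24 Hz ≤ fs/2 = 27 Hz, appears at 24 Hz.
66 Hz mod fs = 12 Hz.
12 Hz ≤ fs/2 = 27 Hz, appears at 12 Hz.
96 Hz mod fs = 42 Hz.
42 Hz > fs/2 = 27 Hz, folds to fs − 42 Hz = 12 Hz.
30 Hz > fs/2 = 27 Hz, folds to fs − 30 Hz = 24 Hz.
Distinct values: {12 Hz, 24 Hz}.

12 Hz, 24 Hz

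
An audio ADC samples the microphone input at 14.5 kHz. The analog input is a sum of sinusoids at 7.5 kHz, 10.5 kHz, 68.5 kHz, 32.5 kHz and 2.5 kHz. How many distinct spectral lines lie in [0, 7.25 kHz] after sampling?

fs/2 = 7.25 kHz.
7.5 kHz > fs/2 = 7.25 kHz, folds to fs − 7.5 kHz = 7 kHz.
10.5 kHz > fs/2 = 7.25 kHz, folds to fs − 10.5 kHz = 4 kHz.
68.5 kHz mod fs = 10.5 kHz.
10.5 kHz > fs/2 = 7.25 kHz, folds to fs − 10.5 kHz = 4 kHz.
32.5 kHz mod fs = 3.5 kHz.
3.5 kHz ≤ fs/2 = 7.25 kHz, appears at 3.5 kHz.
2.5 kHz ≤ fs/2 = 7.25 kHz, passes unchanged.
Distinct values: {2.5 kHz, 3.5 kHz, 4 kHz, 7 kHz} → 4.

4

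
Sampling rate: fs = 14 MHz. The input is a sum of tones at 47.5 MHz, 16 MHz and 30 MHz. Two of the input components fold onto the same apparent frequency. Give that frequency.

fs/2 = 7 MHz.
47.5 MHz mod fs = 5.5 MHz.
5.5 MHz ≤ fs/2 = 7 MHz, appears at 5.5 MHz.
16 MHz mod fs = 2 MHz.
2 MHz ≤ fs/2 = 7 MHz, appears at 2 MHz.
30 MHz mod fs = 2 MHz.
2 MHz ≤ fs/2 = 7 MHz, appears at 2 MHz.
16 MHz and 30 MHz both map to 2 MHz.

2 MHz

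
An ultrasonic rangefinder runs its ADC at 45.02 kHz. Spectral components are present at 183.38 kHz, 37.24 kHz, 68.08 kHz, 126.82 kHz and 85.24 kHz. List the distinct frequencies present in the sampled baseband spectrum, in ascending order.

3.3 kHz, 4.8 kHz, 7.78 kHz, 8.24 kHz, 21.96 kHz

fs/2 = 22.51 kHz.
183.38 kHz mod fs = 3.3 kHz.
3.3 kHz ≤ fs/2 = 22.51 kHz, appears at 3.3 kHz.
37.24 kHz > fs/2 = 22.51 kHz, folds to fs − 37.24 kHz = 7.78 kHz.
68.08 kHz mod fs = 23.06 kHz.
23.06 kHz > fs/2 = 22.51 kHz, folds to fs − 23.06 kHz = 21.96 kHz.
126.82 kHz mod fs = 36.78 kHz.
36.78 kHz > fs/2 = 22.51 kHz, folds to fs − 36.78 kHz = 8.24 kHz.
85.24 kHz mod fs = 40.22 kHz.
40.22 kHz > fs/2 = 22.51 kHz, folds to fs − 40.22 kHz = 4.8 kHz.
Distinct values: {3.3 kHz, 4.8 kHz, 7.78 kHz, 8.24 kHz, 21.96 kHz}.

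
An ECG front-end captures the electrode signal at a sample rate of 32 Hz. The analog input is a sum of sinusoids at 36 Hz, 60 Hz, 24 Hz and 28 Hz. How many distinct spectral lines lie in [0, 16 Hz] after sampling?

2

fs/2 = 16 Hz.
36 Hz mod fs = 4 Hz.
4 Hz ≤ fs/2 = 16 Hz, appears at 4 Hz.
60 Hz mod fs = 28 Hz.
28 Hz > fs/2 = 16 Hz, folds to fs − 28 Hz = 4 Hz.
24 Hz > fs/2 = 16 Hz, folds to fs − 24 Hz = 8 Hz.
28 Hz > fs/2 = 16 Hz, folds to fs − 28 Hz = 4 Hz.
Distinct values: {4 Hz, 8 Hz} → 2.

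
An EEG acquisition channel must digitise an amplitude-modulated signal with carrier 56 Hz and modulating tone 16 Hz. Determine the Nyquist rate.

AM sidebands sit at fc ± fm = 40 Hz and 72 Hz.
Highest-frequency component: 72 Hz.
Nyquist rate = 2 × 72 Hz = 144 Hz.

144 Hz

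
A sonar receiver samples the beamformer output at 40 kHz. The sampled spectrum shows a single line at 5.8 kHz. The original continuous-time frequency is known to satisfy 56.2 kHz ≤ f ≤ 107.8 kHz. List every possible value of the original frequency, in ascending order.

Frequencies that alias to 5.8 kHz are k·fs ± 5.8 kHz for integer k ≥ 0.
k=0: 5.8 kHz.
k=1: 34.2 kHz, 45.8 kHz.
k=2: 74.2 kHz, 85.8 kHz.
k=3: 114.2 kHz, 125.8 kHz.
Within [56.2 kHz, 107.8 kHz]: 74.2 kHz, 85.8 kHz.

74.2 kHz, 85.8 kHz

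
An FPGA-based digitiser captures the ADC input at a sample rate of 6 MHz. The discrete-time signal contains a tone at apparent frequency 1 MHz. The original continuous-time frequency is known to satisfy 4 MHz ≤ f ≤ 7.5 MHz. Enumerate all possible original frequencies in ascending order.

Frequencies that alias to 1 MHz are k·fs ± 1 MHz for integer k ≥ 0.
k=0: 1 MHz.
k=1: 5 MHz, 7 MHz.
k=2: 11 MHz, 13 MHz.
Within [4 MHz, 7.5 MHz]: 5 MHz, 7 MHz.

5 MHz, 7 MHz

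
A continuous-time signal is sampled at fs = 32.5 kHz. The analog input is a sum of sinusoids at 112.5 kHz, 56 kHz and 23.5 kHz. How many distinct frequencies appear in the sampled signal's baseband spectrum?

fs/2 = 16.25 kHz.
112.5 kHz mod fs = 15 kHz.
15 kHz ≤ fs/2 = 16.25 kHz, appears at 15 kHz.
56 kHz mod fs = 23.5 kHz.
23.5 kHz > fs/2 = 16.25 kHz, folds to fs − 23.5 kHz = 9 kHz.
23.5 kHz > fs/2 = 16.25 kHz, folds to fs − 23.5 kHz = 9 kHz.
Distinct values: {9 kHz, 15 kHz} → 2.

2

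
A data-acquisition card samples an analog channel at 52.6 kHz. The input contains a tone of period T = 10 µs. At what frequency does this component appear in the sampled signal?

5.2 kHz

T = 10 µs → f = 1/T = 100 kHz.
100 kHz mod fs = 47.4 kHz.
47.4 kHz > fs/2 = 26.3 kHz, folds to fs − 47.4 kHz = 5.2 kHz.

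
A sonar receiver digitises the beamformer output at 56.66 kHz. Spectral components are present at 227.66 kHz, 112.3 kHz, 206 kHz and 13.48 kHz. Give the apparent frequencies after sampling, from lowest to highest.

1.02 kHz, 13.48 kHz, 20.64 kHz

fs/2 = 28.33 kHz.
227.66 kHz mod fs = 1.02 kHz.
1.02 kHz ≤ fs/2 = 28.33 kHz, appears at 1.02 kHz.
112.3 kHz mod fs = 55.64 kHz.
55.64 kHz > fs/2 = 28.33 kHz, folds to fs − 55.64 kHz = 1.02 kHz.
206 kHz mod fs = 36.02 kHz.
36.02 kHz > fs/2 = 28.33 kHz, folds to fs − 36.02 kHz = 20.64 kHz.
13.48 kHz ≤ fs/2 = 28.33 kHz, passes unchanged.
Distinct values: {1.02 kHz, 13.48 kHz, 20.64 kHz}.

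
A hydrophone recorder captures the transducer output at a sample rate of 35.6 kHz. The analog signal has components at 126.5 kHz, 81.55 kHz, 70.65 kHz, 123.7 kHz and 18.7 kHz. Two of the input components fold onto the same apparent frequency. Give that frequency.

16.9 kHz

fs/2 = 17.8 kHz.
126.5 kHz mod fs = 19.7 kHz.
19.7 kHz > fs/2 = 17.8 kHz, folds to fs − 19.7 kHz = 15.9 kHz.
81.55 kHz mod fs = 10.35 kHz.
10.35 kHz ≤ fs/2 = 17.8 kHz, appears at 10.35 kHz.
70.65 kHz mod fs = 35.05 kHz.
35.05 kHz > fs/2 = 17.8 kHz, folds to fs − 35.05 kHz = 0.55 kHz.
123.7 kHz mod fs = 16.9 kHz.
16.9 kHz ≤ fs/2 = 17.8 kHz, appears at 16.9 kHz.
18.7 kHz > fs/2 = 17.8 kHz, folds to fs − 18.7 kHz = 16.9 kHz.
18.7 kHz and 123.7 kHz both map to 16.9 kHz.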